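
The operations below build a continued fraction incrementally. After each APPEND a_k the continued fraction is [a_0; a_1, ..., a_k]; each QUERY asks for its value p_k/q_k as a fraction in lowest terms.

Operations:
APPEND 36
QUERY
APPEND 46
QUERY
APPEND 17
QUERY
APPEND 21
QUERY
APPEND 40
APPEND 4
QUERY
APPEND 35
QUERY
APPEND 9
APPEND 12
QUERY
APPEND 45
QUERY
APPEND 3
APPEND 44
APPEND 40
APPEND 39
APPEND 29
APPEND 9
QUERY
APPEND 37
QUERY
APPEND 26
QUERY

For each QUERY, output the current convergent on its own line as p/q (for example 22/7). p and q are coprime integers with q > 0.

APPEND 36: p_0 = 36·1 + 0 = 36, q_0 = 36·0 + 1 = 1 → 36/1
APPEND 46: p_1 = 46·36 + 1 = 1657, q_1 = 46·1 + 0 = 46 → 1657/46
APPEND 17: p_2 = 17·1657 + 36 = 28205, q_2 = 17·46 + 1 = 783 → 28205/783
APPEND 21: p_3 = 21·28205 + 1657 = 593962, q_3 = 21·783 + 46 = 16489 → 593962/16489
APPEND 40: p_4 = 40·593962 + 28205 = 23786685, q_4 = 40·16489 + 783 = 660343 → 23786685/660343
APPEND 4: p_5 = 4·23786685 + 593962 = 95740702, q_5 = 4·660343 + 16489 = 2657861 → 95740702/2657861
APPEND 35: p_6 = 35·95740702 + 23786685 = 3374711255, q_6 = 35·2657861 + 660343 = 93685478 → 3374711255/93685478
APPEND 9: p_7 = 9·3374711255 + 95740702 = 30468141997, q_7 = 9·93685478 + 2657861 = 845827163 → 30468141997/845827163
APPEND 12: p_8 = 12·30468141997 + 3374711255 = 368992415219, q_8 = 12·845827163 + 93685478 = 10243611434 → 368992415219/10243611434
APPEND 45: p_9 = 45·368992415219 + 30468141997 = 16635126826852, q_9 = 45·10243611434 + 845827163 = 461808341693 → 16635126826852/461808341693
APPEND 3: p_10 = 3·16635126826852 + 368992415219 = 50274372895775, q_10 = 3·461808341693 + 10243611434 = 1395668636513 → 50274372895775/1395668636513
APPEND 44: p_11 = 44·50274372895775 + 16635126826852 = 2228707534240952, q_11 = 44·1395668636513 + 461808341693 = 61871228348265 → 2228707534240952/61871228348265
APPEND 40: p_12 = 40·2228707534240952 + 50274372895775 = 89198575742533855, q_12 = 40·61871228348265 + 1395668636513 = 2476244802567113 → 89198575742533855/2476244802567113
APPEND 39: p_13 = 39·89198575742533855 + 2228707534240952 = 3480973161493061297, q_13 = 39·2476244802567113 + 61871228348265 = 96635418528465672 → 3480973161493061297/96635418528465672
APPEND 29: p_14 = 29·3480973161493061297 + 89198575742533855 = 101037420259041311468, q_14 = 29·96635418528465672 + 2476244802567113 = 2804903382128071601 → 101037420259041311468/2804903382128071601
APPEND 9: p_15 = 9·101037420259041311468 + 3480973161493061297 = 912817755492864864509, q_15 = 9·2804903382128071601 + 96635418528465672 = 25340765857681110081 → 912817755492864864509/25340765857681110081
APPEND 37: p_16 = 37·912817755492864864509 + 101037420259041311468 = 33875294373495041298301, q_16 = 37·25340765857681110081 + 2804903382128071601 = 940413240116329144598 → 33875294373495041298301/940413240116329144598
APPEND 26: p_17 = 26·33875294373495041298301 + 912817755492864864509 = 881670471466363938620335, q_17 = 26·940413240116329144598 + 25340765857681110081 = 24476085008882238869629 → 881670471466363938620335/24476085008882238869629

36/1
1657/46
28205/783
593962/16489
95740702/2657861
3374711255/93685478
368992415219/10243611434
16635126826852/461808341693
912817755492864864509/25340765857681110081
33875294373495041298301/940413240116329144598
881670471466363938620335/24476085008882238869629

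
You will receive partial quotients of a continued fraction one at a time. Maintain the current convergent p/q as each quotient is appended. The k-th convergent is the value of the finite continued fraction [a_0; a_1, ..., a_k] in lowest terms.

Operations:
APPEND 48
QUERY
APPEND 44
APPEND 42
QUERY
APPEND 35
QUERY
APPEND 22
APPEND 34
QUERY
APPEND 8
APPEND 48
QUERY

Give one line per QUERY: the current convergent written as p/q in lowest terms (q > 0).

APPEND 48: p_0 = 48·1 + 0 = 48, q_0 = 48·0 + 1 = 1 → 48/1
APPEND 44: p_1 = 44·48 + 1 = 2113, q_1 = 44·1 + 0 = 44 → 2113/44
APPEND 42: p_2 = 42·2113 + 48 = 88794, q_2 = 42·44 + 1 = 1849 → 88794/1849
APPEND 35: p_3 = 35·88794 + 2113 = 3109903, q_3 = 35·1849 + 44 = 64759 → 3109903/64759
APPEND 22: p_4 = 22·3109903 + 88794 = 68506660, q_4 = 22·64759 + 1849 = 1426547 → 68506660/1426547
APPEND 34: p_5 = 34·68506660 + 3109903 = 2332336343, q_5 = 34·1426547 + 64759 = 48567357 → 2332336343/48567357
APPEND 8: p_6 = 8·2332336343 + 68506660 = 18727197404, q_6 = 8·48567357 + 1426547 = 389965403 → 18727197404/389965403
APPEND 48: p_7 = 48·18727197404 + 2332336343 = 901237811735, q_7 = 48·389965403 + 48567357 = 18766906701 → 901237811735/18766906701

48/1
88794/1849
3109903/64759
2332336343/48567357
901237811735/18766906701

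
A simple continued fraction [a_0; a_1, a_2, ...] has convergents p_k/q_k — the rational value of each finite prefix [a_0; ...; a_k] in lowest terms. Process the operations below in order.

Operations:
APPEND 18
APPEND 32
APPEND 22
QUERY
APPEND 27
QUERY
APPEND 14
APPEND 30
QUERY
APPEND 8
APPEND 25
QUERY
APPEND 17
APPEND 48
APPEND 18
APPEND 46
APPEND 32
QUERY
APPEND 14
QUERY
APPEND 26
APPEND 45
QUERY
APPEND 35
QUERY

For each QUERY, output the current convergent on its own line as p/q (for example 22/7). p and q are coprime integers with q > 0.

12712/705
343801/19067
145121581/8048357
29290085931/1624410832
637466425591051407/35353510713687155
8944437276375973535/496053198072459732
10502622039787862322800/582469202924966268147
367824964228186547661317/20399354839034417025332

APPEND 18: p_0 = 18·1 + 0 = 18, q_0 = 18·0 + 1 = 1 → 18/1
APPEND 32: p_1 = 32·18 + 1 = 577, q_1 = 32·1 + 0 = 32 → 577/32
APPEND 22: p_2 = 22·577 + 18 = 12712, q_2 = 22·32 + 1 = 705 → 12712/705
APPEND 27: p_3 = 27·12712 + 577 = 343801, q_3 = 27·705 + 32 = 19067 → 343801/19067
APPEND 14: p_4 = 14·343801 + 12712 = 4825926, q_4 = 14·19067 + 705 = 267643 → 4825926/267643
APPEND 30: p_5 = 30·4825926 + 343801 = 145121581, q_5 = 30·267643 + 19067 = 8048357 → 145121581/8048357
APPEND 8: p_6 = 8·145121581 + 4825926 = 1165798574, q_6 = 8·8048357 + 267643 = 64654499 → 1165798574/64654499
APPEND 25: p_7 = 25·1165798574 + 145121581 = 29290085931, q_7 = 25·64654499 + 8048357 = 1624410832 → 29290085931/1624410832
APPEND 17: p_8 = 17·29290085931 + 1165798574 = 499097259401, q_8 = 17·1624410832 + 64654499 = 27679638643 → 499097259401/27679638643
APPEND 48: p_9 = 48·499097259401 + 29290085931 = 23985958537179, q_9 = 48·27679638643 + 1624410832 = 1330247065696 → 23985958537179/1330247065696
APPEND 18: p_10 = 18·23985958537179 + 499097259401 = 432246350928623, q_10 = 18·1330247065696 + 27679638643 = 23972126821171 → 432246350928623/23972126821171
APPEND 46: p_11 = 46·432246350928623 + 23985958537179 = 19907318101253837, q_11 = 46·23972126821171 + 1330247065696 = 1104048080839562 → 19907318101253837/1104048080839562
APPEND 32: p_12 = 32·19907318101253837 + 432246350928623 = 637466425591051407, q_12 = 32·1104048080839562 + 23972126821171 = 35353510713687155 → 637466425591051407/35353510713687155
APPEND 14: p_13 = 14·637466425591051407 + 19907318101253837 = 8944437276375973535, q_13 = 14·35353510713687155 + 1104048080839562 = 496053198072459732 → 8944437276375973535/496053198072459732
APPEND 26: p_14 = 26·8944437276375973535 + 637466425591051407 = 233192835611366363317, q_14 = 26·496053198072459732 + 35353510713687155 = 12932736660597640187 → 233192835611366363317/12932736660597640187
APPEND 45: p_15 = 45·233192835611366363317 + 8944437276375973535 = 10502622039787862322800, q_15 = 45·12932736660597640187 + 496053198072459732 = 582469202924966268147 → 10502622039787862322800/582469202924966268147
APPEND 35: p_16 = 35·10502622039787862322800 + 233192835611366363317 = 367824964228186547661317, q_16 = 35·582469202924966268147 + 12932736660597640187 = 20399354839034417025332 → 367824964228186547661317/20399354839034417025332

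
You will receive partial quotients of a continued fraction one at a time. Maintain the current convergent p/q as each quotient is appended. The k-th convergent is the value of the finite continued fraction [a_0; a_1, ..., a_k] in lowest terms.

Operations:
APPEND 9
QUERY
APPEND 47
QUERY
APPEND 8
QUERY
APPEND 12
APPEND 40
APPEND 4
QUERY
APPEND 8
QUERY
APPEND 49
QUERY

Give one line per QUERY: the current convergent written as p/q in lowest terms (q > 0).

APPEND 9: p_0 = 9·1 + 0 = 9, q_0 = 9·0 + 1 = 1 → 9/1
APPEND 47: p_1 = 47·9 + 1 = 424, q_1 = 47·1 + 0 = 47 → 424/47
APPEND 8: p_2 = 8·424 + 9 = 3401, q_2 = 8·47 + 1 = 377 → 3401/377
APPEND 12: p_3 = 12·3401 + 424 = 41236, q_3 = 12·377 + 47 = 4571 → 41236/4571
APPEND 40: p_4 = 40·41236 + 3401 = 1652841, q_4 = 40·4571 + 377 = 183217 → 1652841/183217
APPEND 4: p_5 = 4·1652841 + 41236 = 6652600, q_5 = 4·183217 + 4571 = 737439 → 6652600/737439
APPEND 8: p_6 = 8·6652600 + 1652841 = 54873641, q_6 = 8·737439 + 183217 = 6082729 → 54873641/6082729
APPEND 49: p_7 = 49·54873641 + 6652600 = 2695461009, q_7 = 49·6082729 + 737439 = 298791160 → 2695461009/298791160

9/1
424/47
3401/377
6652600/737439
54873641/6082729
2695461009/298791160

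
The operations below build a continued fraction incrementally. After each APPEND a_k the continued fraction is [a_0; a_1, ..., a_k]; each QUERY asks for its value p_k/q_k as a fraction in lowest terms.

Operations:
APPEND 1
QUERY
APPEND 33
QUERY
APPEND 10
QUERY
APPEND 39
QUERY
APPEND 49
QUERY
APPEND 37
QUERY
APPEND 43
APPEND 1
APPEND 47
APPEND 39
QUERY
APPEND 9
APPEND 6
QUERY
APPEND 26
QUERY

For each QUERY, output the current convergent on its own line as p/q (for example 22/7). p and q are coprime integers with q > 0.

1/1
34/33
341/331
13333/12942
653658/634489
24198679/23489035
1994542086701/1936050677952
110006503490273/106780482137502
2878171084314360/2793766607484977

APPEND 1: p_0 = 1·1 + 0 = 1, q_0 = 1·0 + 1 = 1 → 1/1
APPEND 33: p_1 = 33·1 + 1 = 34, q_1 = 33·1 + 0 = 33 → 34/33
APPEND 10: p_2 = 10·34 + 1 = 341, q_2 = 10·33 + 1 = 331 → 341/331
APPEND 39: p_3 = 39·341 + 34 = 13333, q_3 = 39·331 + 33 = 12942 → 13333/12942
APPEND 49: p_4 = 49·13333 + 341 = 653658, q_4 = 49·12942 + 331 = 634489 → 653658/634489
APPEND 37: p_5 = 37·653658 + 13333 = 24198679, q_5 = 37·634489 + 12942 = 23489035 → 24198679/23489035
APPEND 43: p_6 = 43·24198679 + 653658 = 1041196855, q_6 = 43·23489035 + 634489 = 1010662994 → 1041196855/1010662994
APPEND 1: p_7 = 1·1041196855 + 24198679 = 1065395534, q_7 = 1·1010662994 + 23489035 = 1034152029 → 1065395534/1034152029
APPEND 47: p_8 = 47·1065395534 + 1041196855 = 51114786953, q_8 = 47·1034152029 + 1010662994 = 49615808357 → 51114786953/49615808357
APPEND 39: p_9 = 39·51114786953 + 1065395534 = 1994542086701, q_9 = 39·49615808357 + 1034152029 = 1936050677952 → 1994542086701/1936050677952
APPEND 9: p_10 = 9·1994542086701 + 51114786953 = 18001993567262, q_10 = 9·1936050677952 + 49615808357 = 17474071909925 → 18001993567262/17474071909925
APPEND 6: p_11 = 6·18001993567262 + 1994542086701 = 110006503490273, q_11 = 6·17474071909925 + 1936050677952 = 106780482137502 → 110006503490273/106780482137502
APPEND 26: p_12 = 26·110006503490273 + 18001993567262 = 2878171084314360, q_12 = 26·106780482137502 + 17474071909925 = 2793766607484977 → 2878171084314360/2793766607484977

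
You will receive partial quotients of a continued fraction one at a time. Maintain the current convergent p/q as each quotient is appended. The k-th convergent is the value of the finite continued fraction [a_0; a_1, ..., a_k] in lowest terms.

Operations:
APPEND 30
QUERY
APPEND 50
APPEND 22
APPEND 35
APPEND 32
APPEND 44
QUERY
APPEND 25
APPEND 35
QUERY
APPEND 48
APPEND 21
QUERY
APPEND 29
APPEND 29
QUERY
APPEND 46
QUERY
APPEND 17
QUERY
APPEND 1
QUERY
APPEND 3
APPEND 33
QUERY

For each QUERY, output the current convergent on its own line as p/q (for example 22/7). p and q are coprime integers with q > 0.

APPEND 30: p_0 = 30·1 + 0 = 30, q_0 = 30·0 + 1 = 1 → 30/1
APPEND 50: p_1 = 50·30 + 1 = 1501, q_1 = 50·1 + 0 = 50 → 1501/50
APPEND 22: p_2 = 22·1501 + 30 = 33052, q_2 = 22·50 + 1 = 1101 → 33052/1101
APPEND 35: p_3 = 35·33052 + 1501 = 1158321, q_3 = 35·1101 + 50 = 38585 → 1158321/38585
APPEND 32: p_4 = 32·1158321 + 33052 = 37099324, q_4 = 32·38585 + 1101 = 1235821 → 37099324/1235821
APPEND 44: p_5 = 44·37099324 + 1158321 = 1633528577, q_5 = 44·1235821 + 38585 = 54414709 → 1633528577/54414709
APPEND 25: p_6 = 25·1633528577 + 37099324 = 40875313749, q_6 = 25·54414709 + 1235821 = 1361603546 → 40875313749/1361603546
APPEND 35: p_7 = 35·40875313749 + 1633528577 = 1432269509792, q_7 = 35·1361603546 + 54414709 = 47710538819 → 1432269509792/47710538819
APPEND 48: p_8 = 48·1432269509792 + 40875313749 = 68789811783765, q_8 = 48·47710538819 + 1361603546 = 2291467466858 → 68789811783765/2291467466858
APPEND 21: p_9 = 21·68789811783765 + 1432269509792 = 1446018316968857, q_9 = 21·2291467466858 + 47710538819 = 48168527342837 → 1446018316968857/48168527342837
APPEND 29: p_10 = 29·1446018316968857 + 68789811783765 = 42003321003880618, q_10 = 29·48168527342837 + 2291467466858 = 1399178760409131 → 42003321003880618/1399178760409131
APPEND 29: p_11 = 29·42003321003880618 + 1446018316968857 = 1219542327429506779, q_11 = 29·1399178760409131 + 48168527342837 = 40624352579207636 → 1219542327429506779/40624352579207636
APPEND 46: p_12 = 46·1219542327429506779 + 42003321003880618 = 56140950382761192452, q_12 = 46·40624352579207636 + 1399178760409131 = 1870119397403960387 → 56140950382761192452/1870119397403960387
APPEND 17: p_13 = 17·56140950382761192452 + 1219542327429506779 = 955615698834369778463, q_13 = 17·1870119397403960387 + 40624352579207636 = 31832654108446534215 → 955615698834369778463/31832654108446534215
APPEND 1: p_14 = 1·955615698834369778463 + 56140950382761192452 = 1011756649217130970915, q_14 = 1·31832654108446534215 + 1870119397403960387 = 33702773505850494602 → 1011756649217130970915/33702773505850494602
APPEND 3: p_15 = 3·1011756649217130970915 + 955615698834369778463 = 3990885646485762691208, q_15 = 3·33702773505850494602 + 31832654108446534215 = 132940974625998018021 → 3990885646485762691208/132940974625998018021
APPEND 33: p_16 = 33·3990885646485762691208 + 1011756649217130970915 = 132710982983247299780779, q_16 = 33·132940974625998018021 + 33702773505850494602 = 4420754936163785089295 → 132710982983247299780779/4420754936163785089295

30/1
1633528577/54414709
1432269509792/47710538819
1446018316968857/48168527342837
1219542327429506779/40624352579207636
56140950382761192452/1870119397403960387
955615698834369778463/31832654108446534215
1011756649217130970915/33702773505850494602
132710982983247299780779/4420754936163785089295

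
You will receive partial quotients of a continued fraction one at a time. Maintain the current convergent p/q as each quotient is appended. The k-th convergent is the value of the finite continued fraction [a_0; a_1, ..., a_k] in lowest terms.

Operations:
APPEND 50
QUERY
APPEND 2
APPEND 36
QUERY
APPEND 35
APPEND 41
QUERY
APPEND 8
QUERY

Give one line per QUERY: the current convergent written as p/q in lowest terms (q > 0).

50/1
3686/73
5297237/104910
42507007/841837

APPEND 50: p_0 = 50·1 + 0 = 50, q_0 = 50·0 + 1 = 1 → 50/1
APPEND 2: p_1 = 2·50 + 1 = 101, q_1 = 2·1 + 0 = 2 → 101/2
APPEND 36: p_2 = 36·101 + 50 = 3686, q_2 = 36·2 + 1 = 73 → 3686/73
APPEND 35: p_3 = 35·3686 + 101 = 129111, q_3 = 35·73 + 2 = 2557 → 129111/2557
APPEND 41: p_4 = 41·129111 + 3686 = 5297237, q_4 = 41·2557 + 73 = 104910 → 5297237/104910
APPEND 8: p_5 = 8·5297237 + 129111 = 42507007, q_5 = 8·104910 + 2557 = 841837 → 42507007/841837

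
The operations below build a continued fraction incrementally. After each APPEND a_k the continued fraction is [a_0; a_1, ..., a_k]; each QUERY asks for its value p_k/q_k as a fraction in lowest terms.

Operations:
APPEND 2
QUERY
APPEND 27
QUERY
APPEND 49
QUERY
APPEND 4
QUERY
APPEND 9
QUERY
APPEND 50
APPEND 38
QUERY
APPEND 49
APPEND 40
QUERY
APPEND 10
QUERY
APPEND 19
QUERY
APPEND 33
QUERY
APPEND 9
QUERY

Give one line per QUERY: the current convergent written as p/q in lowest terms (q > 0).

2/1
55/27
2697/1324
10843/5323
100284/49231
191051918/93790405
374853812918/184021659125
3757904698205/1844814787968
71775043078813/35235502630517
2372334326299034/1164616401595029
21422783979770119/10516783116985778

APPEND 2: p_0 = 2·1 + 0 = 2, q_0 = 2·0 + 1 = 1 → 2/1
APPEND 27: p_1 = 27·2 + 1 = 55, q_1 = 27·1 + 0 = 27 → 55/27
APPEND 49: p_2 = 49·55 + 2 = 2697, q_2 = 49·27 + 1 = 1324 → 2697/1324
APPEND 4: p_3 = 4·2697 + 55 = 10843, q_3 = 4·1324 + 27 = 5323 → 10843/5323
APPEND 9: p_4 = 9·10843 + 2697 = 100284, q_4 = 9·5323 + 1324 = 49231 → 100284/49231
APPEND 50: p_5 = 50·100284 + 10843 = 5025043, q_5 = 50·49231 + 5323 = 2466873 → 5025043/2466873
APPEND 38: p_6 = 38·5025043 + 100284 = 191051918, q_6 = 38·2466873 + 49231 = 93790405 → 191051918/93790405
APPEND 49: p_7 = 49·191051918 + 5025043 = 9366569025, q_7 = 49·93790405 + 2466873 = 4598196718 → 9366569025/4598196718
APPEND 40: p_8 = 40·9366569025 + 191051918 = 374853812918, q_8 = 40·4598196718 + 93790405 = 184021659125 → 374853812918/184021659125
APPEND 10: p_9 = 10·374853812918 + 9366569025 = 3757904698205, q_9 = 10·184021659125 + 4598196718 = 1844814787968 → 3757904698205/1844814787968
APPEND 19: p_10 = 19·3757904698205 + 374853812918 = 71775043078813, q_10 = 19·1844814787968 + 184021659125 = 35235502630517 → 71775043078813/35235502630517
APPEND 33: p_11 = 33·71775043078813 + 3757904698205 = 2372334326299034, q_11 = 33·35235502630517 + 1844814787968 = 1164616401595029 → 2372334326299034/1164616401595029
APPEND 9: p_12 = 9·2372334326299034 + 71775043078813 = 21422783979770119, q_12 = 9·1164616401595029 + 35235502630517 = 10516783116985778 → 21422783979770119/10516783116985778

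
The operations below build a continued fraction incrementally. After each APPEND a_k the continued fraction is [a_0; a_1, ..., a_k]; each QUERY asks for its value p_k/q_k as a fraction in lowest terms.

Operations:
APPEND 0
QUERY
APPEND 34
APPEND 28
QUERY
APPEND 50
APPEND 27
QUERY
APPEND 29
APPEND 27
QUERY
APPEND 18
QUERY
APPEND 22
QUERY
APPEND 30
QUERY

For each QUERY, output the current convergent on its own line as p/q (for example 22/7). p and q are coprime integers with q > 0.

APPEND 0: p_0 = 0·1 + 0 = 0, q_0 = 0·0 + 1 = 1 → 0/1
APPEND 34: p_1 = 34·0 + 1 = 1, q_1 = 34·1 + 0 = 34 → 1/34
APPEND 28: p_2 = 28·1 + 0 = 28, q_2 = 28·34 + 1 = 953 → 28/953
APPEND 50: p_3 = 50·28 + 1 = 1401, q_3 = 50·953 + 34 = 47684 → 1401/47684
APPEND 27: p_4 = 27·1401 + 28 = 37855, q_4 = 27·47684 + 953 = 1288421 → 37855/1288421
APPEND 29: p_5 = 29·37855 + 1401 = 1099196, q_5 = 29·1288421 + 47684 = 37411893 → 1099196/37411893
APPEND 27: p_6 = 27·1099196 + 37855 = 29716147, q_6 = 27·37411893 + 1288421 = 1011409532 → 29716147/1011409532
APPEND 18: p_7 = 18·29716147 + 1099196 = 535989842, q_7 = 18·1011409532 + 37411893 = 18242783469 → 535989842/18242783469
APPEND 22: p_8 = 22·535989842 + 29716147 = 11821492671, q_8 = 22·18242783469 + 1011409532 = 402352645850 → 11821492671/402352645850
APPEND 30: p_9 = 30·11821492671 + 535989842 = 355180769972, q_9 = 30·402352645850 + 18242783469 = 12088822158969 → 355180769972/12088822158969

0/1
28/953
37855/1288421
29716147/1011409532
535989842/18242783469
11821492671/402352645850
355180769972/12088822158969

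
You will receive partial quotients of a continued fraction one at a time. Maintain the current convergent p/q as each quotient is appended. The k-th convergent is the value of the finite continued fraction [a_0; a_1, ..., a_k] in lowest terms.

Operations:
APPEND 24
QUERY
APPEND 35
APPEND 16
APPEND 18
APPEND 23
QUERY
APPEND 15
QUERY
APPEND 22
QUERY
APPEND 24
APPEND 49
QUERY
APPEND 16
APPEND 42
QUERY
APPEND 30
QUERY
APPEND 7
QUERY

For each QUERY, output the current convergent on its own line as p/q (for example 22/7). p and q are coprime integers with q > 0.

APPEND 24: p_0 = 24·1 + 0 = 24, q_0 = 24·0 + 1 = 1 → 24/1
APPEND 35: p_1 = 35·24 + 1 = 841, q_1 = 35·1 + 0 = 35 → 841/35
APPEND 16: p_2 = 16·841 + 24 = 13480, q_2 = 16·35 + 1 = 561 → 13480/561
APPEND 18: p_3 = 18·13480 + 841 = 243481, q_3 = 18·561 + 35 = 10133 → 243481/10133
APPEND 23: p_4 = 23·243481 + 13480 = 5613543, q_4 = 23·10133 + 561 = 233620 → 5613543/233620
APPEND 15: p_5 = 15·5613543 + 243481 = 84446626, q_5 = 15·233620 + 10133 = 3514433 → 84446626/3514433
APPEND 22: p_6 = 22·84446626 + 5613543 = 1863439315, q_6 = 22·3514433 + 233620 = 77551146 → 1863439315/77551146
APPEND 24: p_7 = 24·1863439315 + 84446626 = 44806990186, q_7 = 24·77551146 + 3514433 = 1864741937 → 44806990186/1864741937
APPEND 49: p_8 = 49·44806990186 + 1863439315 = 2197405958429, q_8 = 49·1864741937 + 77551146 = 91449906059 → 2197405958429/91449906059
APPEND 16: p_9 = 16·2197405958429 + 44806990186 = 35203302325050, q_9 = 16·91449906059 + 1864741937 = 1465063238881 → 35203302325050/1465063238881
APPEND 42: p_10 = 42·35203302325050 + 2197405958429 = 1480736103610529, q_10 = 42·1465063238881 + 91449906059 = 61624105939061 → 1480736103610529/61624105939061
APPEND 30: p_11 = 30·1480736103610529 + 35203302325050 = 44457286410640920, q_11 = 30·61624105939061 + 1465063238881 = 1850188241410711 → 44457286410640920/1850188241410711
APPEND 7: p_12 = 7·44457286410640920 + 1480736103610529 = 312681740978096969, q_12 = 7·1850188241410711 + 61624105939061 = 13012941795814038 → 312681740978096969/13012941795814038

24/1
5613543/233620
84446626/3514433
1863439315/77551146
2197405958429/91449906059
1480736103610529/61624105939061
44457286410640920/1850188241410711
312681740978096969/13012941795814038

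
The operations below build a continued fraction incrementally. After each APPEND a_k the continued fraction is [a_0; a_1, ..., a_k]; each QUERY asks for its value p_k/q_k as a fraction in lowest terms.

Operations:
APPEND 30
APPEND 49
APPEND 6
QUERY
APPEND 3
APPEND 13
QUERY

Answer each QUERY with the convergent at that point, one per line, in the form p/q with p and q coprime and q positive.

APPEND 30: p_0 = 30·1 + 0 = 30, q_0 = 30·0 + 1 = 1 → 30/1
APPEND 49: p_1 = 49·30 + 1 = 1471, q_1 = 49·1 + 0 = 49 → 1471/49
APPEND 6: p_2 = 6·1471 + 30 = 8856, q_2 = 6·49 + 1 = 295 → 8856/295
APPEND 3: p_3 = 3·8856 + 1471 = 28039, q_3 = 3·295 + 49 = 934 → 28039/934
APPEND 13: p_4 = 13·28039 + 8856 = 373363, q_4 = 13·934 + 295 = 12437 → 373363/12437

8856/295
373363/12437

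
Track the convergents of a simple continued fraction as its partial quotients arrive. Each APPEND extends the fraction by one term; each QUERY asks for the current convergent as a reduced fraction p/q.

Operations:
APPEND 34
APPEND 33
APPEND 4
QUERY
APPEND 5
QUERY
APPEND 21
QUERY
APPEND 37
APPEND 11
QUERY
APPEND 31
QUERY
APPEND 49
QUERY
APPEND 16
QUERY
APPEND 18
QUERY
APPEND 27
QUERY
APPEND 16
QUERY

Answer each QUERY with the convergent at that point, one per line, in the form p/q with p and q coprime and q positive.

4526/133
23753/698
503339/14791
205623595/6042406
6392978741/187862551
313461581904/9211307405
5021778289205/147568781031
90705470787594/2665449365963
2454069489554243/72114701662032
39355817303655482/1156500675958475

APPEND 34: p_0 = 34·1 + 0 = 34, q_0 = 34·0 + 1 = 1 → 34/1
APPEND 33: p_1 = 33·34 + 1 = 1123, q_1 = 33·1 + 0 = 33 → 1123/33
APPEND 4: p_2 = 4·1123 + 34 = 4526, q_2 = 4·33 + 1 = 133 → 4526/133
APPEND 5: p_3 = 5·4526 + 1123 = 23753, q_3 = 5·133 + 33 = 698 → 23753/698
APPEND 21: p_4 = 21·23753 + 4526 = 503339, q_4 = 21·698 + 133 = 14791 → 503339/14791
APPEND 37: p_5 = 37·503339 + 23753 = 18647296, q_5 = 37·14791 + 698 = 547965 → 18647296/547965
APPEND 11: p_6 = 11·18647296 + 503339 = 205623595, q_6 = 11·547965 + 14791 = 6042406 → 205623595/6042406
APPEND 31: p_7 = 31·205623595 + 18647296 = 6392978741, q_7 = 31·6042406 + 547965 = 187862551 → 6392978741/187862551
APPEND 49: p_8 = 49·6392978741 + 205623595 = 313461581904, q_8 = 49·187862551 + 6042406 = 9211307405 → 313461581904/9211307405
APPEND 16: p_9 = 16·313461581904 + 6392978741 = 5021778289205, q_9 = 16·9211307405 + 187862551 = 147568781031 → 5021778289205/147568781031
APPEND 18: p_10 = 18·5021778289205 + 313461581904 = 90705470787594, q_10 = 18·147568781031 + 9211307405 = 2665449365963 → 90705470787594/2665449365963
APPEND 27: p_11 = 27·90705470787594 + 5021778289205 = 2454069489554243, q_11 = 27·2665449365963 + 147568781031 = 72114701662032 → 2454069489554243/72114701662032
APPEND 16: p_12 = 16·2454069489554243 + 90705470787594 = 39355817303655482, q_12 = 16·72114701662032 + 2665449365963 = 1156500675958475 → 39355817303655482/1156500675958475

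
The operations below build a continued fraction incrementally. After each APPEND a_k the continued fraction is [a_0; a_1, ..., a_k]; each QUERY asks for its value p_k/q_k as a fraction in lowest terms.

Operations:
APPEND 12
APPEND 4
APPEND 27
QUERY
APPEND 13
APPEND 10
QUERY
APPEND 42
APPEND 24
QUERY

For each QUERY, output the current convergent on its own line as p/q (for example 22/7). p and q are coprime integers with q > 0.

1335/109
175375/14319
177371071/14481975

APPEND 12: p_0 = 12·1 + 0 = 12, q_0 = 12·0 + 1 = 1 → 12/1
APPEND 4: p_1 = 4·12 + 1 = 49, q_1 = 4·1 + 0 = 4 → 49/4
APPEND 27: p_2 = 27·49 + 12 = 1335, q_2 = 27·4 + 1 = 109 → 1335/109
APPEND 13: p_3 = 13·1335 + 49 = 17404, q_3 = 13·109 + 4 = 1421 → 17404/1421
APPEND 10: p_4 = 10·17404 + 1335 = 175375, q_4 = 10·1421 + 109 = 14319 → 175375/14319
APPEND 42: p_5 = 42·175375 + 17404 = 7383154, q_5 = 42·14319 + 1421 = 602819 → 7383154/602819
APPEND 24: p_6 = 24·7383154 + 175375 = 177371071, q_6 = 24·602819 + 14319 = 14481975 → 177371071/14481975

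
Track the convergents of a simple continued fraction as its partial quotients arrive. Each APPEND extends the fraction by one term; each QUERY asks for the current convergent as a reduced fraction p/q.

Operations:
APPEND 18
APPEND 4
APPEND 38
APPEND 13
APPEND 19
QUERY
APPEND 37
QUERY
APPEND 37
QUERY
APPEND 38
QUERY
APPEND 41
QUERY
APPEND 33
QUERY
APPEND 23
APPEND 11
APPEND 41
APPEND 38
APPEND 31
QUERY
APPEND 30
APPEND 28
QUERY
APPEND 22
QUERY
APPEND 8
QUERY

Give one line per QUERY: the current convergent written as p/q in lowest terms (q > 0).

693803/38020
25707080/1408733
951855763/52161141
36196226074/1983532091
1484997124797/81376976872
49041101344375/2687423768867
604639711071920654828/33133903737704968227
509047660286988422069440/27895515072854271866059
11217207205620028017721059/614696416644548144156792
90246705305247212563837912/4945466848229239425120395

APPEND 18: p_0 = 18·1 + 0 = 18, q_0 = 18·0 + 1 = 1 → 18/1
APPEND 4: p_1 = 4·18 + 1 = 73, q_1 = 4·1 + 0 = 4 → 73/4
APPEND 38: p_2 = 38·73 + 18 = 2792, q_2 = 38·4 + 1 = 153 → 2792/153
APPEND 13: p_3 = 13·2792 + 73 = 36369, q_3 = 13·153 + 4 = 1993 → 36369/1993
APPEND 19: p_4 = 19·36369 + 2792 = 693803, q_4 = 19·1993 + 153 = 38020 → 693803/38020
APPEND 37: p_5 = 37·693803 + 36369 = 25707080, q_5 = 37·38020 + 1993 = 1408733 → 25707080/1408733
APPEND 37: p_6 = 37·25707080 + 693803 = 951855763, q_6 = 37·1408733 + 38020 = 52161141 → 951855763/52161141
APPEND 38: p_7 = 38·951855763 + 25707080 = 36196226074, q_7 = 38·52161141 + 1408733 = 1983532091 → 36196226074/1983532091
APPEND 41: p_8 = 41·36196226074 + 951855763 = 1484997124797, q_8 = 41·1983532091 + 52161141 = 81376976872 → 1484997124797/81376976872
APPEND 33: p_9 = 33·1484997124797 + 36196226074 = 49041101344375, q_9 = 33·81376976872 + 1983532091 = 2687423768867 → 49041101344375/2687423768867
APPEND 23: p_10 = 23·49041101344375 + 1484997124797 = 1129430328045422, q_10 = 23·2687423768867 + 81376976872 = 61892123660813 → 1129430328045422/61892123660813
APPEND 11: p_11 = 11·1129430328045422 + 49041101344375 = 12472774709844017, q_11 = 11·61892123660813 + 2687423768867 = 683500784037810 → 12472774709844017/683500784037810
APPEND 41: p_12 = 41·12472774709844017 + 1129430328045422 = 512513193431650119, q_12 = 41·683500784037810 + 61892123660813 = 28085424269211023 → 512513193431650119/28085424269211023
APPEND 38: p_13 = 38·512513193431650119 + 12472774709844017 = 19487974125112548539, q_13 = 38·28085424269211023 + 683500784037810 = 1067929623014056684 → 19487974125112548539/1067929623014056684
APPEND 31: p_14 = 31·19487974125112548539 + 512513193431650119 = 604639711071920654828, q_14 = 31·1067929623014056684 + 28085424269211023 = 33133903737704968227 → 604639711071920654828/33133903737704968227
APPEND 30: p_15 = 30·604639711071920654828 + 19487974125112548539 = 18158679306282732193379, q_15 = 30·33133903737704968227 + 1067929623014056684 = 995085041754163103494 → 18158679306282732193379/995085041754163103494
APPEND 28: p_16 = 28·18158679306282732193379 + 604639711071920654828 = 509047660286988422069440, q_16 = 28·995085041754163103494 + 33133903737704968227 = 27895515072854271866059 → 509047660286988422069440/27895515072854271866059
APPEND 22: p_17 = 22·509047660286988422069440 + 18158679306282732193379 = 11217207205620028017721059, q_17 = 22·27895515072854271866059 + 995085041754163103494 = 614696416644548144156792 → 11217207205620028017721059/614696416644548144156792
APPEND 8: p_18 = 8·11217207205620028017721059 + 509047660286988422069440 = 90246705305247212563837912, q_18 = 8·614696416644548144156792 + 27895515072854271866059 = 4945466848229239425120395 → 90246705305247212563837912/4945466848229239425120395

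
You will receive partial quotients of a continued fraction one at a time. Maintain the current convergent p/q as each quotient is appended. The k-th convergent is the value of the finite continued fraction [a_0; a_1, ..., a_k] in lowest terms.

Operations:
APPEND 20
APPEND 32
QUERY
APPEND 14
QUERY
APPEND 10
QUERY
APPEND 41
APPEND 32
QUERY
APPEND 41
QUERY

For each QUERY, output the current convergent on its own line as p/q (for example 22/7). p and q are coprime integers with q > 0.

APPEND 20: p_0 = 20·1 + 0 = 20, q_0 = 20·0 + 1 = 1 → 20/1
APPEND 32: p_1 = 32·20 + 1 = 641, q_1 = 32·1 + 0 = 32 → 641/32
APPEND 14: p_2 = 14·641 + 20 = 8994, q_2 = 14·32 + 1 = 449 → 8994/449
APPEND 10: p_3 = 10·8994 + 641 = 90581, q_3 = 10·449 + 32 = 4522 → 90581/4522
APPEND 41: p_4 = 41·90581 + 8994 = 3722815, q_4 = 41·4522 + 449 = 185851 → 3722815/185851
APPEND 32: p_5 = 32·3722815 + 90581 = 119220661, q_5 = 32·185851 + 4522 = 5951754 → 119220661/5951754
APPEND 41: p_6 = 41·119220661 + 3722815 = 4891769916, q_6 = 41·5951754 + 185851 = 244207765 → 4891769916/244207765

641/32
8994/449
90581/4522
119220661/5951754
4891769916/244207765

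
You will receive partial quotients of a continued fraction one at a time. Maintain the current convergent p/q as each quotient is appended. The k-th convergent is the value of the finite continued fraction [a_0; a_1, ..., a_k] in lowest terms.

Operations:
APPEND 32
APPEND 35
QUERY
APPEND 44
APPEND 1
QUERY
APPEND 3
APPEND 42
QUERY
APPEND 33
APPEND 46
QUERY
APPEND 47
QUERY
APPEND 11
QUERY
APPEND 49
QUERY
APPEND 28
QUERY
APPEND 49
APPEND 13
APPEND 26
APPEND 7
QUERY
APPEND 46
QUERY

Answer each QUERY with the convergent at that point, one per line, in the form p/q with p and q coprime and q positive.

1121/35
50477/1576
8483531/264874
12895719791/402631980
606378987487/18932450171
6683064582148/208659583861
328076543512739/10243252059360
9192826282938840/287019717245941
1077235169886110742734/33633588229761586237
49705870083578598465365/1551923678067301810359

APPEND 32: p_0 = 32·1 + 0 = 32, q_0 = 32·0 + 1 = 1 → 32/1
APPEND 35: p_1 = 35·32 + 1 = 1121, q_1 = 35·1 + 0 = 35 → 1121/35
APPEND 44: p_2 = 44·1121 + 32 = 49356, q_2 = 44·35 + 1 = 1541 → 49356/1541
APPEND 1: p_3 = 1·49356 + 1121 = 50477, q_3 = 1·1541 + 35 = 1576 → 50477/1576
APPEND 3: p_4 = 3·50477 + 49356 = 200787, q_4 = 3·1576 + 1541 = 6269 → 200787/6269
APPEND 42: p_5 = 42·200787 + 50477 = 8483531, q_5 = 42·6269 + 1576 = 264874 → 8483531/264874
APPEND 33: p_6 = 33·8483531 + 200787 = 280157310, q_6 = 33·264874 + 6269 = 8747111 → 280157310/8747111
APPEND 46: p_7 = 46·280157310 + 8483531 = 12895719791, q_7 = 46·8747111 + 264874 = 402631980 → 12895719791/402631980
APPEND 47: p_8 = 47·12895719791 + 280157310 = 606378987487, q_8 = 47·402631980 + 8747111 = 18932450171 → 606378987487/18932450171
APPEND 11: p_9 = 11·606378987487 + 12895719791 = 6683064582148, q_9 = 11·18932450171 + 402631980 = 208659583861 → 6683064582148/208659583861
APPEND 49: p_10 = 49·6683064582148 + 606378987487 = 328076543512739, q_10 = 49·208659583861 + 18932450171 = 10243252059360 → 328076543512739/10243252059360
APPEND 28: p_11 = 28·328076543512739 + 6683064582148 = 9192826282938840, q_11 = 28·10243252059360 + 208659583861 = 287019717245941 → 9192826282938840/287019717245941
APPEND 49: p_12 = 49·9192826282938840 + 328076543512739 = 450776564407515899, q_12 = 49·287019717245941 + 10243252059360 = 14074209397110469 → 450776564407515899/14074209397110469
APPEND 13: p_13 = 13·450776564407515899 + 9192826282938840 = 5869288163580645527, q_13 = 13·14074209397110469 + 287019717245941 = 183251741879682038 → 5869288163580645527/183251741879682038
APPEND 26: p_14 = 26·5869288163580645527 + 450776564407515899 = 153052268817504299601, q_14 = 26·183251741879682038 + 14074209397110469 = 4778619498268843457 → 153052268817504299601/4778619498268843457
APPEND 7: p_15 = 7·153052268817504299601 + 5869288163580645527 = 1077235169886110742734, q_15 = 7·4778619498268843457 + 183251741879682038 = 33633588229761586237 → 1077235169886110742734/33633588229761586237
APPEND 46: p_16 = 46·1077235169886110742734 + 153052268817504299601 = 49705870083578598465365, q_16 = 46·33633588229761586237 + 4778619498268843457 = 1551923678067301810359 → 49705870083578598465365/1551923678067301810359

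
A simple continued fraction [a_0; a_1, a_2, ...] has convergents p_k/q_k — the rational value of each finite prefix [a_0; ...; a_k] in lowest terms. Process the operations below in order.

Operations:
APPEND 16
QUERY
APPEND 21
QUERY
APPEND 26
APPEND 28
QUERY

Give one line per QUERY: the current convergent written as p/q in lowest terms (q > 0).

16/1
337/21
246121/15337

APPEND 16: p_0 = 16·1 + 0 = 16, q_0 = 16·0 + 1 = 1 → 16/1
APPEND 21: p_1 = 21·16 + 1 = 337, q_1 = 21·1 + 0 = 21 → 337/21
APPEND 26: p_2 = 26·337 + 16 = 8778, q_2 = 26·21 + 1 = 547 → 8778/547
APPEND 28: p_3 = 28·8778 + 337 = 246121, q_3 = 28·547 + 21 = 15337 → 246121/15337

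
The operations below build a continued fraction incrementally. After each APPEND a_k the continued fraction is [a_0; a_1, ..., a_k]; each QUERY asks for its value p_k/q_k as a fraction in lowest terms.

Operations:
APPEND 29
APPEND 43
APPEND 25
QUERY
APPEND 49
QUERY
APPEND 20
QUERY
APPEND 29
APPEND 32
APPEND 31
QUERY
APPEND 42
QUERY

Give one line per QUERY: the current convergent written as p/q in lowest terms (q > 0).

31229/1076
1531469/52767
30660609/1056416
885404784969/30506758079
37215533681467/1282266938326

APPEND 29: p_0 = 29·1 + 0 = 29, q_0 = 29·0 + 1 = 1 → 29/1
APPEND 43: p_1 = 43·29 + 1 = 1248, q_1 = 43·1 + 0 = 43 → 1248/43
APPEND 25: p_2 = 25·1248 + 29 = 31229, q_2 = 25·43 + 1 = 1076 → 31229/1076
APPEND 49: p_3 = 49·31229 + 1248 = 1531469, q_3 = 49·1076 + 43 = 52767 → 1531469/52767
APPEND 20: p_4 = 20·1531469 + 31229 = 30660609, q_4 = 20·52767 + 1076 = 1056416 → 30660609/1056416
APPEND 29: p_5 = 29·30660609 + 1531469 = 890689130, q_5 = 29·1056416 + 52767 = 30688831 → 890689130/30688831
APPEND 32: p_6 = 32·890689130 + 30660609 = 28532712769, q_6 = 32·30688831 + 1056416 = 983099008 → 28532712769/983099008
APPEND 31: p_7 = 31·28532712769 + 890689130 = 885404784969, q_7 = 31·983099008 + 30688831 = 30506758079 → 885404784969/30506758079
APPEND 42: p_8 = 42·885404784969 + 28532712769 = 37215533681467, q_8 = 42·30506758079 + 983099008 = 1282266938326 → 37215533681467/1282266938326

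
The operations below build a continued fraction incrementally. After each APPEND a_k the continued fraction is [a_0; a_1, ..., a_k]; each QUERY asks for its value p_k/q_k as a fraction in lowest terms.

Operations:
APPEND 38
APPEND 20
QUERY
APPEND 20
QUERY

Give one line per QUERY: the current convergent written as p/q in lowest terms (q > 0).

761/20
15258/401

APPEND 38: p_0 = 38·1 + 0 = 38, q_0 = 38·0 + 1 = 1 → 38/1
APPEND 20: p_1 = 20·38 + 1 = 761, q_1 = 20·1 + 0 = 20 → 761/20
APPEND 20: p_2 = 20·761 + 38 = 15258, q_2 = 20·20 + 1 = 401 → 15258/401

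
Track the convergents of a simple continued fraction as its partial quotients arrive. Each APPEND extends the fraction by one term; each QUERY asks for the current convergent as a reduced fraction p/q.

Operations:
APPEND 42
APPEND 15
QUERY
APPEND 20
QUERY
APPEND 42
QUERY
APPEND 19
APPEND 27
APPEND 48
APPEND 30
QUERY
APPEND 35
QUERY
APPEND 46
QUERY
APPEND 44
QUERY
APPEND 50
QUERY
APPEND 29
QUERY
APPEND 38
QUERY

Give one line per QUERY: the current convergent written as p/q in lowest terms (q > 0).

APPEND 42: p_0 = 42·1 + 0 = 42, q_0 = 42·0 + 1 = 1 → 42/1
APPEND 15: p_1 = 15·42 + 1 = 631, q_1 = 15·1 + 0 = 15 → 631/15
APPEND 20: p_2 = 20·631 + 42 = 12662, q_2 = 20·15 + 1 = 301 → 12662/301
APPEND 42: p_3 = 42·12662 + 631 = 532435, q_3 = 42·301 + 15 = 12657 → 532435/12657
APPEND 19: p_4 = 19·532435 + 12662 = 10128927, q_4 = 19·12657 + 301 = 240784 → 10128927/240784
APPEND 27: p_5 = 27·10128927 + 532435 = 274013464, q_5 = 27·240784 + 12657 = 6513825 → 274013464/6513825
APPEND 48: p_6 = 48·274013464 + 10128927 = 13162775199, q_6 = 48·6513825 + 240784 = 312904384 → 13162775199/312904384
APPEND 30: p_7 = 30·13162775199 + 274013464 = 395157269434, q_7 = 30·312904384 + 6513825 = 9393645345 → 395157269434/9393645345
APPEND 35: p_8 = 35·395157269434 + 13162775199 = 13843667205389, q_8 = 35·9393645345 + 312904384 = 329090491459 → 13843667205389/329090491459
APPEND 46: p_9 = 46·13843667205389 + 395157269434 = 637203848717328, q_9 = 46·329090491459 + 9393645345 = 15147556252459 → 637203848717328/15147556252459
APPEND 44: p_10 = 44·637203848717328 + 13843667205389 = 28050813010767821, q_10 = 44·15147556252459 + 329090491459 = 666821565599655 → 28050813010767821/666821565599655
APPEND 50: p_11 = 50·28050813010767821 + 637203848717328 = 1403177854387108378, q_11 = 50·666821565599655 + 15147556252459 = 33356225836235209 → 1403177854387108378/33356225836235209
APPEND 29: p_12 = 29·1403177854387108378 + 28050813010767821 = 40720208590236910783, q_12 = 29·33356225836235209 + 666821565599655 = 967997370816420716 → 40720208590236910783/967997370816420716
APPEND 38: p_13 = 38·40720208590236910783 + 1403177854387108378 = 1548771104283389718132, q_13 = 38·967997370816420716 + 33356225836235209 = 36817256316860222417 → 1548771104283389718132/36817256316860222417

631/15
12662/301
532435/12657
395157269434/9393645345
13843667205389/329090491459
637203848717328/15147556252459
28050813010767821/666821565599655
1403177854387108378/33356225836235209
40720208590236910783/967997370816420716
1548771104283389718132/36817256316860222417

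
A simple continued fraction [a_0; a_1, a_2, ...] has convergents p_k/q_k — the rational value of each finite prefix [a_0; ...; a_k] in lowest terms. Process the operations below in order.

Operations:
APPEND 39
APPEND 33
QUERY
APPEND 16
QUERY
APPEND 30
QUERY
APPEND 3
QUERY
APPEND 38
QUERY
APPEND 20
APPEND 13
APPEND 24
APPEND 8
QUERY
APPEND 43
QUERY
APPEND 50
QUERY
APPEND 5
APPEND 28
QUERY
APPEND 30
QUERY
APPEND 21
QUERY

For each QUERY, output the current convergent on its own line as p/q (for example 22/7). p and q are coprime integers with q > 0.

APPEND 39: p_0 = 39·1 + 0 = 39, q_0 = 39·0 + 1 = 1 → 39/1
APPEND 33: p_1 = 33·39 + 1 = 1288, q_1 = 33·1 + 0 = 33 → 1288/33
APPEND 16: p_2 = 16·1288 + 39 = 20647, q_2 = 16·33 + 1 = 529 → 20647/529
APPEND 30: p_3 = 30·20647 + 1288 = 620698, q_3 = 30·529 + 33 = 15903 → 620698/15903
APPEND 3: p_4 = 3·620698 + 20647 = 1882741, q_4 = 3·15903 + 529 = 48238 → 1882741/48238
APPEND 38: p_5 = 38·1882741 + 620698 = 72164856, q_5 = 38·48238 + 15903 = 1848947 → 72164856/1848947
APPEND 20: p_6 = 20·72164856 + 1882741 = 1445179861, q_6 = 20·1848947 + 48238 = 37027178 → 1445179861/37027178
APPEND 13: p_7 = 13·1445179861 + 72164856 = 18859503049, q_7 = 13·37027178 + 1848947 = 483202261 → 18859503049/483202261
APPEND 24: p_8 = 24·18859503049 + 1445179861 = 454073253037, q_8 = 24·483202261 + 37027178 = 11633881442 → 454073253037/11633881442
APPEND 8: p_9 = 8·454073253037 + 18859503049 = 3651445527345, q_9 = 8·11633881442 + 483202261 = 93554253797 → 3651445527345/93554253797
APPEND 43: p_10 = 43·3651445527345 + 454073253037 = 157466230928872, q_10 = 43·93554253797 + 11633881442 = 4034466794713 → 157466230928872/4034466794713
APPEND 50: p_11 = 50·157466230928872 + 3651445527345 = 7876962991970945, q_11 = 50·4034466794713 + 93554253797 = 201816893989447 → 7876962991970945/201816893989447
APPEND 5: p_12 = 5·7876962991970945 + 157466230928872 = 39542281190783597, q_12 = 5·201816893989447 + 4034466794713 = 1013118936741948 → 39542281190783597/1013118936741948
APPEND 28: p_13 = 28·39542281190783597 + 7876962991970945 = 1115060836333911661, q_13 = 28·1013118936741948 + 201816893989447 = 28569147122763991 → 1115060836333911661/28569147122763991
APPEND 30: p_14 = 30·1115060836333911661 + 39542281190783597 = 33491367371208133427, q_14 = 30·28569147122763991 + 1013118936741948 = 858087532619661678 → 33491367371208133427/858087532619661678
APPEND 21: p_15 = 21·33491367371208133427 + 1115060836333911661 = 704433775631704713628, q_15 = 21·858087532619661678 + 28569147122763991 = 18048407332135659229 → 704433775631704713628/18048407332135659229

1288/33
20647/529
620698/15903
1882741/48238
72164856/1848947
3651445527345/93554253797
157466230928872/4034466794713
7876962991970945/201816893989447
1115060836333911661/28569147122763991
33491367371208133427/858087532619661678
704433775631704713628/18048407332135659229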